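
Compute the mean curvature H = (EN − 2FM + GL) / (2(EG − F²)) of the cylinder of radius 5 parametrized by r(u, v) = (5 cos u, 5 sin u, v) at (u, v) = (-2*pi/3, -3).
H = -1/10

With E = 25, F = 0, G = 1, L = -5, M = 0, N = 0, assemble
  H = (EN − 2FM + GL) / (2(EG − F²)) = -1/10.
At (u, v) = (-2*pi/3, -3): H = -1/10.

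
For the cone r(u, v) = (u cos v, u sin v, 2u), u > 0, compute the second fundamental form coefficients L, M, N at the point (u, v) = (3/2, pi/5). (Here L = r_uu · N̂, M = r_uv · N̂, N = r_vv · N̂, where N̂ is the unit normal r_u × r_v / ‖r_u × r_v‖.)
L = 0;  M = 0;  N = 3*sqrt(5)/5

Compute the unit normal N̂(u, v) = (-2*sqrt(5)*u*cos(v)/(5*Abs(u)), -2*sqrt(5)*u*sin(v)/(5*Abs(u)), sqrt(5)*u/(5*Abs(u))), and the second partials r_uu, r_uv, r_vv. Take dot products:
  L(u, v) = r_uu · N̂ = 0,
  M(u, v) = r_uv · N̂ = 0,
  N(u, v) = r_vv · N̂ = 2*sqrt(5)*u^2/(5*Abs(u)).
Evaluating at (u, v) = (3/2, pi/5):
  L = 0, M = 0, N = 3*sqrt(5)/5.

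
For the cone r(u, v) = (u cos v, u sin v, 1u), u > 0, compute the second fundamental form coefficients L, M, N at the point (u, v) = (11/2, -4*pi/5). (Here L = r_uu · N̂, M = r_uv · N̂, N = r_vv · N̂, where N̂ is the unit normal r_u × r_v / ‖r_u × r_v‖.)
L = 0;  M = 0;  N = 11*sqrt(2)/4

Compute the unit normal N̂(u, v) = (-sqrt(2)*u*cos(v)/(2*Abs(u)), -sqrt(2)*u*sin(v)/(2*Abs(u)), sqrt(2)*u/(2*Abs(u))), and the second partials r_uu, r_uv, r_vv. Take dot products:
  L(u, v) = r_uu · N̂ = 0,
  M(u, v) = r_uv · N̂ = 0,
  N(u, v) = r_vv · N̂ = sqrt(2)*u^2/(2*Abs(u)).
Evaluating at (u, v) = (11/2, -4*pi/5):
  L = 0, M = 0, N = 11*sqrt(2)/4.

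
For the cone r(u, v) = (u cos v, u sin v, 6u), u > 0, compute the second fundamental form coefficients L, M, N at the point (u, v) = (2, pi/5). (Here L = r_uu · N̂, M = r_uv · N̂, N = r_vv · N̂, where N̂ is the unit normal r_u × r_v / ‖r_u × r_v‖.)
L = 0;  M = 0;  N = 12*sqrt(37)/37

Compute the unit normal N̂(u, v) = (-6*sqrt(37)*u*cos(v)/(37*Abs(u)), -6*sqrt(37)*u*sin(v)/(37*Abs(u)), sqrt(37)*u/(37*Abs(u))), and the second partials r_uu, r_uv, r_vv. Take dot products:
  L(u, v) = r_uu · N̂ = 0,
  M(u, v) = r_uv · N̂ = 0,
  N(u, v) = r_vv · N̂ = 6*sqrt(37)*u^2/(37*Abs(u)).
Evaluating at (u, v) = (2, pi/5):
  L = 0, M = 0, N = 12*sqrt(37)/37.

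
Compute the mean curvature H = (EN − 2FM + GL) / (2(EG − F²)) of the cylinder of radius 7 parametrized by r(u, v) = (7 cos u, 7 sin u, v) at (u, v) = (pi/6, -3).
H = -1/14

With E = 49, F = 0, G = 1, L = -7, M = 0, N = 0, assemble
  H = (EN − 2FM + GL) / (2(EG − F²)) = -1/14.
At (u, v) = (pi/6, -3): H = -1/14.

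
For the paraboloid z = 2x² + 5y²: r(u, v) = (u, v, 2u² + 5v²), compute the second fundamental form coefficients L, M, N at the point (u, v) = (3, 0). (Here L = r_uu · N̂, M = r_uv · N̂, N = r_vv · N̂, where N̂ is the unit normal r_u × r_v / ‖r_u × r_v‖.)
L = 4*sqrt(145)/145;  M = 0;  N = 2*sqrt(145)/29

Compute the unit normal N̂(u, v) = (-4*u/sqrt(16*u^2 + 100*v^2 + 1), -10*v/sqrt(16*u^2 + 100*v^2 + 1), 1/sqrt(16*u^2 + 100*v^2 + 1)), and the second partials r_uu, r_uv, r_vv. Take dot products:
  L(u, v) = r_uu · N̂ = 4/sqrt(16*u^2 + 100*v^2 + 1),
  M(u, v) = r_uv · N̂ = 0,
  N(u, v) = r_vv · N̂ = 10/sqrt(16*u^2 + 100*v^2 + 1).
Evaluating at (u, v) = (3, 0):
  L = 4*sqrt(145)/145, M = 0, N = 2*sqrt(145)/29.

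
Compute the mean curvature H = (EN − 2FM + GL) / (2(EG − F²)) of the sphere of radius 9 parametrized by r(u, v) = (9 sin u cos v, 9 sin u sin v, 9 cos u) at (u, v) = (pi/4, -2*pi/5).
H = -1/9

With E = 81, F = 0, G = 81*sin(u)^2, L = -9*sin(u)/Abs(sin(u)), M = 0, N = -9*sin(u)^3/Abs(sin(u)), assemble
  H = (EN − 2FM + GL) / (2(EG − F²)) = -sin(u)/(9*Abs(sin(u))).
At (u, v) = (pi/4, -2*pi/5): H = -1/9.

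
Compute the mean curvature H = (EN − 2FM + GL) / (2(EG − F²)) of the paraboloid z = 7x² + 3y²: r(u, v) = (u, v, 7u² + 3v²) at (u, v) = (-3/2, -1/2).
H = 1396*sqrt(451)/203401

With E = 196*u^2 + 1, F = 84*u*v, G = 36*v^2 + 1, L = 14/sqrt(196*u^2 + 36*v^2 + 1), M = 0, N = 6/sqrt(196*u^2 + 36*v^2 + 1), assemble
  H = (EN − 2FM + GL) / (2(EG − F²)) = 2*(294*u^2 + 126*v^2 + 5)/(196*u^2 + 36*v^2 + 1)^(3/2).
At (u, v) = (-3/2, -1/2): H = 1396*sqrt(451)/203401.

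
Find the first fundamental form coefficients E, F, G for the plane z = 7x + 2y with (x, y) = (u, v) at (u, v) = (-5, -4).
E = 50;  F = 14;  G = 5

Partials: r_u = (1, 0, 7), r_v = (0, 1, 2). As functions of (u, v):
  E = r_u · r_u = 50,
  F = r_u · r_v = 14,
  G = r_v · r_v = 5.
Evaluating at (u, v) = (-5, -4): E = 50, F = 14, G = 5.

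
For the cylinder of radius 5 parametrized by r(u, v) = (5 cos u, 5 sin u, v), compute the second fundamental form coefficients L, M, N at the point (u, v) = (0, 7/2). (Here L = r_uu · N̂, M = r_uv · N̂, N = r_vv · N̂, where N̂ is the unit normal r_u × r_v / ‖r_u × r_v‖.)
L = -5;  M = 0;  N = 0

Compute the unit normal N̂(u, v) = (cos(u), sin(u), 0), and the second partials r_uu, r_uv, r_vv. Take dot products:
  L(u, v) = r_uu · N̂ = -5,
  M(u, v) = r_uv · N̂ = 0,
  N(u, v) = r_vv · N̂ = 0.
Evaluating at (u, v) = (0, 7/2):
  L = -5, M = 0, N = 0.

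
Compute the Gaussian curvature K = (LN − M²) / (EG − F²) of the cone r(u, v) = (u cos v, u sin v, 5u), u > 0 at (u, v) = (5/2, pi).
K = 0

Coefficients of the first fundamental form: E = 26, F = 0, G = u^2.
Coefficients of the second fundamental form: L = 0, M = 0, N = 5*sqrt(26)*u^2/(26*Abs(u)).
Assemble K = (LN − M²)/(EG − F²) = 0. At (u, v) = (5/2, pi): K = 0.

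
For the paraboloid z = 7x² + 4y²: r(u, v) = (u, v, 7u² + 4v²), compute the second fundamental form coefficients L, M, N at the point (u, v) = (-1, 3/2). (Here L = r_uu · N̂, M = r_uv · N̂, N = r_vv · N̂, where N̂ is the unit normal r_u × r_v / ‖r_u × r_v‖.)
L = 14*sqrt(341)/341;  M = 0;  N = 8*sqrt(341)/341

Compute the unit normal N̂(u, v) = (-14*u/sqrt(196*u^2 + 64*v^2 + 1), -8*v/sqrt(196*u^2 + 64*v^2 + 1), 1/sqrt(196*u^2 + 64*v^2 + 1)), and the second partials r_uu, r_uv, r_vv. Take dot products:
  L(u, v) = r_uu · N̂ = 14/sqrt(196*u^2 + 64*v^2 + 1),
  M(u, v) = r_uv · N̂ = 0,
  N(u, v) = r_vv · N̂ = 8/sqrt(196*u^2 + 64*v^2 + 1).
Evaluating at (u, v) = (-1, 3/2):
  L = 14*sqrt(341)/341, M = 0, N = 8*sqrt(341)/341.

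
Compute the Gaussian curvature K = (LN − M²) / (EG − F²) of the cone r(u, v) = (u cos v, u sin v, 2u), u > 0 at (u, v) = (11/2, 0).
K = 0

Coefficients of the first fundamental form: E = 5, F = 0, G = u^2.
Coefficients of the second fundamental form: L = 0, M = 0, N = 2*sqrt(5)*u^2/(5*Abs(u)).
Assemble K = (LN − M²)/(EG − F²) = 0. At (u, v) = (11/2, 0): K = 0.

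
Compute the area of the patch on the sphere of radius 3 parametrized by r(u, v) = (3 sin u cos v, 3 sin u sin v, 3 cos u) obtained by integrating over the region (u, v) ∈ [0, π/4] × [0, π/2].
Area = 9*pi*(2 - sqrt(2))/4

Area = ∫∫ √(EG − F²) du dv with √(EG − F²) = 9*Abs(sin(u)). Integrating over [0, π/4] × [0, π/2] gives 9*pi*(2 - sqrt(2))/4.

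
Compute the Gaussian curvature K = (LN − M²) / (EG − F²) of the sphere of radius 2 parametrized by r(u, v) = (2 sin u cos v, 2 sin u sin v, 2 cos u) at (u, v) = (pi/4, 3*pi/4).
K = 1/4

Coefficients of the first fundamental form: E = 4, F = 0, G = 4*sin(u)^2.
Coefficients of the second fundamental form: L = -2*sin(u)/Abs(sin(u)), M = 0, N = -2*sin(u)^3/Abs(sin(u)).
Assemble K = (LN − M²)/(EG − F²) = 1/4. At (u, v) = (pi/4, 3*pi/4): K = 1/4.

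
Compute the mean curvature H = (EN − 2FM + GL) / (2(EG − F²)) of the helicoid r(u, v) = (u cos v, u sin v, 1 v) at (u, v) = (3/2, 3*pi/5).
H = 0

With E = 1, F = 0, G = u^2 + 1, L = 0, M = -1/sqrt(u^2 + 1), N = 0, assemble
  H = (EN − 2FM + GL) / (2(EG − F²)) = 0.
At (u, v) = (3/2, 3*pi/5): H = 0.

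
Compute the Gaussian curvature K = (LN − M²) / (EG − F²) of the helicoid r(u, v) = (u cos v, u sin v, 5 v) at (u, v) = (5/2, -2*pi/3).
K = -16/625

Coefficients of the first fundamental form: E = 1, F = 0, G = u^2 + 25.
Coefficients of the second fundamental form: L = 0, M = -5/sqrt(u^2 + 25), N = 0.
Assemble K = (LN − M²)/(EG − F²) = -25/(u^2 + 25)^2. At (u, v) = (5/2, -2*pi/3): K = -16/625.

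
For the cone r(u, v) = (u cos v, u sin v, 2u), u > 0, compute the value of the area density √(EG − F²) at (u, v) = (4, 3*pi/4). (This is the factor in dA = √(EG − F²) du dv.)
√(EG − F²)|_{(4, 3*pi/4)} = 4*sqrt(5)

E = 5, F = 0, G = u^2, so EG − F² = 5*u^2. Taking the positive square root: √(EG − F²) = sqrt(5)*Abs(u). At (u, v) = (4, 3*pi/4): 4*sqrt(5).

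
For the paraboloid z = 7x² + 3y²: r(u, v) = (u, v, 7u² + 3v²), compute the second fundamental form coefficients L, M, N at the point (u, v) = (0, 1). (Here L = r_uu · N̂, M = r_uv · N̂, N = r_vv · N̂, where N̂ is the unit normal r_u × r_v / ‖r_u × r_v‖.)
L = 14*sqrt(37)/37;  M = 0;  N = 6*sqrt(37)/37

Compute the unit normal N̂(u, v) = (-14*u/sqrt(196*u^2 + 36*v^2 + 1), -6*v/sqrt(196*u^2 + 36*v^2 + 1), 1/sqrt(196*u^2 + 36*v^2 + 1)), and the second partials r_uu, r_uv, r_vv. Take dot products:
  L(u, v) = r_uu · N̂ = 14/sqrt(196*u^2 + 36*v^2 + 1),
  M(u, v) = r_uv · N̂ = 0,
  N(u, v) = r_vv · N̂ = 6/sqrt(196*u^2 + 36*v^2 + 1).
Evaluating at (u, v) = (0, 1):
  L = 14*sqrt(37)/37, M = 0, N = 6*sqrt(37)/37.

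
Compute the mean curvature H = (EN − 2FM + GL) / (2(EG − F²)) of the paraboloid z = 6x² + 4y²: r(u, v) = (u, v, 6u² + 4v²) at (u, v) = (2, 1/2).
H = 2410*sqrt(593)/351649

With E = 144*u^2 + 1, F = 96*u*v, G = 64*v^2 + 1, L = 12/sqrt(144*u^2 + 64*v^2 + 1), M = 0, N = 8/sqrt(144*u^2 + 64*v^2 + 1), assemble
  H = (EN − 2FM + GL) / (2(EG − F²)) = 2*(288*u^2 + 192*v^2 + 5)/(144*u^2 + 64*v^2 + 1)^(3/2).
At (u, v) = (2, 1/2): H = 2410*sqrt(593)/351649.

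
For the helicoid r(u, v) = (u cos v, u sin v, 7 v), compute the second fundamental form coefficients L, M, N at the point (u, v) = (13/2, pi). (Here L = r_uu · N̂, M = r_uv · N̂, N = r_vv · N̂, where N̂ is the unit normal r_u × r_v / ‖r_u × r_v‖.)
L = 0;  M = -14*sqrt(365)/365;  N = 0

Compute the unit normal N̂(u, v) = (7*sin(v)/sqrt(u^2 + 49), -7*cos(v)/sqrt(u^2 + 49), u/sqrt(u^2 + 49)), and the second partials r_uu, r_uv, r_vv. Take dot products:
  L(u, v) = r_uu · N̂ = 0,
  M(u, v) = r_uv · N̂ = -7/sqrt(u^2 + 49),
  N(u, v) = r_vv · N̂ = 0.
Evaluating at (u, v) = (13/2, pi):
  L = 0, M = -14*sqrt(365)/365, N = 0.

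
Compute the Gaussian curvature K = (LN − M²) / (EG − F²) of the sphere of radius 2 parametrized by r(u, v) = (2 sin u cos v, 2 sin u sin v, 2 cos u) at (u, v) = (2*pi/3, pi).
K = 1/4

Coefficients of the first fundamental form: E = 4, F = 0, G = 4*sin(u)^2.
Coefficients of the second fundamental form: L = -2*sin(u)/Abs(sin(u)), M = 0, N = -2*sin(u)^3/Abs(sin(u)).
Assemble K = (LN − M²)/(EG − F²) = 1/4. At (u, v) = (2*pi/3, pi): K = 1/4.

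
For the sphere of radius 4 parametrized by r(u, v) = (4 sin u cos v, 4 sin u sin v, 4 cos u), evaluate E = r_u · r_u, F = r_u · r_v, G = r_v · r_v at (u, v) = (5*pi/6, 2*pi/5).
E = 16;  F = 0;  G = 4

Partials: r_u = (4*cos(u)*cos(v), 4*sin(v)*cos(u), -4*sin(u)), r_v = (-4*sin(u)*sin(v), 4*sin(u)*cos(v), 0). As functions of (u, v):
  E = r_u · r_u = 16,
  F = r_u · r_v = 0,
  G = r_v · r_v = 16*sin(u)^2.
Evaluating at (u, v) = (5*pi/6, 2*pi/5): E = 16, F = 0, G = 4.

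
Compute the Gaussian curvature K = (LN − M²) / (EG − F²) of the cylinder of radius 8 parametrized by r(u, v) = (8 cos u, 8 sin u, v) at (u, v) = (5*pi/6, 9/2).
K = 0

Coefficients of the first fundamental form: E = 64, F = 0, G = 1.
Coefficients of the second fundamental form: L = -8, M = 0, N = 0.
Assemble K = (LN − M²)/(EG − F²) = 0. At (u, v) = (5*pi/6, 9/2): K = 0.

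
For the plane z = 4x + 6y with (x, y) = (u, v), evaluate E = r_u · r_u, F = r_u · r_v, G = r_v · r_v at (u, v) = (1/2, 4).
E = 17;  F = 24;  G = 37

Partials: r_u = (1, 0, 4), r_v = (0, 1, 6). As functions of (u, v):
  E = r_u · r_u = 17,
  F = r_u · r_v = 24,
  G = r_v · r_v = 37.
Evaluating at (u, v) = (1/2, 4): E = 17, F = 24, G = 37.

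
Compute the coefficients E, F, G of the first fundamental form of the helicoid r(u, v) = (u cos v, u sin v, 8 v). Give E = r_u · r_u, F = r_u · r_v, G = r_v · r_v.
E = 1;  F = 0;  G = u^2 + 64

Compute partials: r_u = (cos(v), sin(v), 0), r_v = (-u*sin(v), u*cos(v), 8). Then
  E = r_u · r_u = 1,
  F = r_u · r_v = 0,
  G = r_v · r_v = u^2 + 64.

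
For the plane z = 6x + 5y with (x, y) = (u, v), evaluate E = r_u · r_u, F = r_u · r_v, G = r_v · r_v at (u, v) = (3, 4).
E = 37;  F = 30;  G = 26

Partials: r_u = (1, 0, 6), r_v = (0, 1, 5). As functions of (u, v):
  E = r_u · r_u = 37,
  F = r_u · r_v = 30,
  G = r_v · r_v = 26.
Evaluating at (u, v) = (3, 4): E = 37, F = 30, G = 26.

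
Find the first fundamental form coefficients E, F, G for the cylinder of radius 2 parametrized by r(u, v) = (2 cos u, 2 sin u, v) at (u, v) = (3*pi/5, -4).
E = 4;  F = 0;  G = 1

Partials: r_u = (-2*sin(u), 2*cos(u), 0), r_v = (0, 0, 1). As functions of (u, v):
  E = r_u · r_u = 4,
  F = r_u · r_v = 0,
  G = r_v · r_v = 1.
Evaluating at (u, v) = (3*pi/5, -4): E = 4, F = 0, G = 1.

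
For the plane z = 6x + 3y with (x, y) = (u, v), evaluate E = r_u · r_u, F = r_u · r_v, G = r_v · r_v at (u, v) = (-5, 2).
E = 37;  F = 18;  G = 10

Partials: r_u = (1, 0, 6), r_v = (0, 1, 3). As functions of (u, v):
  E = r_u · r_u = 37,
  F = r_u · r_v = 18,
  G = r_v · r_v = 10.
Evaluating at (u, v) = (-5, 2): E = 37, F = 18, G = 10.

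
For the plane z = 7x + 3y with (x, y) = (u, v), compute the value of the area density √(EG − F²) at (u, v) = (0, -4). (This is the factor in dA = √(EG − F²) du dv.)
√(EG − F²)|_{(0, -4)} = sqrt(59)

E = 50, F = 21, G = 10, so EG − F² = 59. Taking the positive square root: √(EG − F²) = sqrt(59). At (u, v) = (0, -4): sqrt(59).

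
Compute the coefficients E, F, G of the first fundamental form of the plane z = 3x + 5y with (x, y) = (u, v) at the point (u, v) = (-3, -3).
E = 10;  F = 15;  G = 26

Partials: r_u = (1, 0, 3), r_v = (0, 1, 5). As functions of (u, v):
  E = r_u · r_u = 10,
  F = r_u · r_v = 15,
  G = r_v · r_v = 26.
Evaluating at (u, v) = (-3, -3): E = 10, F = 15, G = 26.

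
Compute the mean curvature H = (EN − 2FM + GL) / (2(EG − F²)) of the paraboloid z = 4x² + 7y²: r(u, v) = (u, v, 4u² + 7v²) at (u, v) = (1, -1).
H = 1243*sqrt(29)/22707

With E = 64*u^2 + 1, F = 112*u*v, G = 196*v^2 + 1, L = 8/sqrt(64*u^2 + 196*v^2 + 1), M = 0, N = 14/sqrt(64*u^2 + 196*v^2 + 1), assemble
  H = (EN − 2FM + GL) / (2(EG − F²)) = (448*u^2 + 784*v^2 + 11)/(64*u^2 + 196*v^2 + 1)^(3/2).
At (u, v) = (1, -1): H = 1243*sqrt(29)/22707.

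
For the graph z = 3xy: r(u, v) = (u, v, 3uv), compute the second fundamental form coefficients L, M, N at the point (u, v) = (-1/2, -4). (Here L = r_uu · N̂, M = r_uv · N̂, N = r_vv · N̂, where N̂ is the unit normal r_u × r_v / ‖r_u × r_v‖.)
L = 0;  M = 6*sqrt(589)/589;  N = 0

Compute the unit normal N̂(u, v) = (-3*v/sqrt(9*u^2 + 9*v^2 + 1), -3*u/sqrt(9*u^2 + 9*v^2 + 1), 1/sqrt(9*u^2 + 9*v^2 + 1)), and the second partials r_uu, r_uv, r_vv. Take dot products:
  L(u, v) = r_uu · N̂ = 0,
  M(u, v) = r_uv · N̂ = 3/sqrt(9*u^2 + 9*v^2 + 1),
  N(u, v) = r_vv · N̂ = 0.
Evaluating at (u, v) = (-1/2, -4):
  L = 0, M = 6*sqrt(589)/589, N = 0.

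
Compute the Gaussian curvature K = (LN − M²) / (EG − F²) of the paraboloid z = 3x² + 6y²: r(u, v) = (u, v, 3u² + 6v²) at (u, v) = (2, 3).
K = 72/2076481

Coefficients of the first fundamental form: E = 36*u^2 + 1, F = 72*u*v, G = 144*v^2 + 1.
Coefficients of the second fundamental form: L = 6/sqrt(36*u^2 + 144*v^2 + 1), M = 0, N = 12/sqrt(36*u^2 + 144*v^2 + 1).
Assemble K = (LN − M²)/(EG − F²) = 72/(1296*u^4 + 10368*u^2*v^2 + 72*u^2 + 20736*v^4 + 288*v^2 + 1). At (u, v) = (2, 3): K = 72/2076481.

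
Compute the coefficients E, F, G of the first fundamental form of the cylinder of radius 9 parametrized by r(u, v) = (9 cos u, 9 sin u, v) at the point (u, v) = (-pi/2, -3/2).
E = 81;  F = 0;  G = 1

Partials: r_u = (-9*sin(u), 9*cos(u), 0), r_v = (0, 0, 1). As functions of (u, v):
  E = r_u · r_u = 81,
  F = r_u · r_v = 0,
  G = r_v · r_v = 1.
Evaluating at (u, v) = (-pi/2, -3/2): E = 81, F = 0, G = 1.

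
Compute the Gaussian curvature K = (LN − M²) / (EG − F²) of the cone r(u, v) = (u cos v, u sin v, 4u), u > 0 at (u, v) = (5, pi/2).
K = 0

Coefficients of the first fundamental form: E = 17, F = 0, G = u^2.
Coefficients of the second fundamental form: L = 0, M = 0, N = 4*sqrt(17)*u^2/(17*Abs(u)).
Assemble K = (LN − M²)/(EG − F²) = 0. At (u, v) = (5, pi/2): K = 0.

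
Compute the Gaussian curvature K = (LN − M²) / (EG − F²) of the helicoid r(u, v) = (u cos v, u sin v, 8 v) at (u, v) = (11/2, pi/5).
K = -1024/142129

Coefficients of the first fundamental form: E = 1, F = 0, G = u^2 + 64.
Coefficients of the second fundamental form: L = 0, M = -8/sqrt(u^2 + 64), N = 0.
Assemble K = (LN − M²)/(EG − F²) = -64/(u^2 + 64)^2. At (u, v) = (11/2, pi/5): K = -1024/142129.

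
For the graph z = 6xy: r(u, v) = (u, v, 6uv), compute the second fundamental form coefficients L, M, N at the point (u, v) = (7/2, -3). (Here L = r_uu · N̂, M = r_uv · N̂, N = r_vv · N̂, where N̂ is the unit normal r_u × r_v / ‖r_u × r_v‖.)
L = 0;  M = 3*sqrt(766)/383;  N = 0

Compute the unit normal N̂(u, v) = (-6*v/sqrt(36*u^2 + 36*v^2 + 1), -6*u/sqrt(36*u^2 + 36*v^2 + 1), 1/sqrt(36*u^2 + 36*v^2 + 1)), and the second partials r_uu, r_uv, r_vv. Take dot products:
  L(u, v) = r_uu · N̂ = 0,
  M(u, v) = r_uv · N̂ = 6/sqrt(36*u^2 + 36*v^2 + 1),
  N(u, v) = r_vv · N̂ = 0.
Evaluating at (u, v) = (7/2, -3):
  L = 0, M = 3*sqrt(766)/383, N = 0.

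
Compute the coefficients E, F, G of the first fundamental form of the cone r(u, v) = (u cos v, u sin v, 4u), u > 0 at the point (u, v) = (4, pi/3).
E = 17;  F = 0;  G = 16

Partials: r_u = (cos(v), sin(v), 4), r_v = (-u*sin(v), u*cos(v), 0). As functions of (u, v):
  E = r_u · r_u = 17,
  F = r_u · r_v = 0,
  G = r_v · r_v = u^2.
Evaluating at (u, v) = (4, pi/3): E = 17, F = 0, G = 16.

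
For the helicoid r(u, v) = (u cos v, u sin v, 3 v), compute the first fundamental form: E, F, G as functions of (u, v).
E = 1;  F = 0;  G = u^2 + 9

Compute partials: r_u = (cos(v), sin(v), 0), r_v = (-u*sin(v), u*cos(v), 3). Then
  E = r_u · r_u = 1,
  F = r_u · r_v = 0,
  G = r_v · r_v = u^2 + 9.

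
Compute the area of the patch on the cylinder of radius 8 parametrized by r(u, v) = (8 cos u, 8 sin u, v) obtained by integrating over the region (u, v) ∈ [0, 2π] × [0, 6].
Area = 96*pi

Area = ∫∫ √(EG − F²) du dv with √(EG − F²) = 8. Integrating over [0, 2π] × [0, 6] gives 96*pi.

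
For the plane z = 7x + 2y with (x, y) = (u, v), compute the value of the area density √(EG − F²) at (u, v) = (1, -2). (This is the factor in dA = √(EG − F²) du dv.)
√(EG − F²)|_{(1, -2)} = 3*sqrt(6)

E = 50, F = 14, G = 5, so EG − F² = 54. Taking the positive square root: √(EG − F²) = 3*sqrt(6). At (u, v) = (1, -2): 3*sqrt(6).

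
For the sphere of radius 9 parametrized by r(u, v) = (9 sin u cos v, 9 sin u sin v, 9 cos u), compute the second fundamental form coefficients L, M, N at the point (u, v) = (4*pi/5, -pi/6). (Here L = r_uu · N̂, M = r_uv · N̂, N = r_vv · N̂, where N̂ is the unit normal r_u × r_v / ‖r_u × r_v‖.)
L = -9;  M = 0;  N = -45/8 + 9*sqrt(5)/8

Compute the unit normal N̂(u, v) = (sin(u)^2*cos(v)/Abs(sin(u)), sin(u)^2*sin(v)/Abs(sin(u)), sin(2*u)/(2*Abs(sin(u)))), and the second partials r_uu, r_uv, r_vv. Take dot products:
  L(u, v) = r_uu · N̂ = -9*sin(u)/Abs(sin(u)),
  M(u, v) = r_uv · N̂ = 0,
  N(u, v) = r_vv · N̂ = -9*sin(u)^3/Abs(sin(u)).
Evaluating at (u, v) = (4*pi/5, -pi/6):
  L = -9, M = 0, N = -45/8 + 9*sqrt(5)/8.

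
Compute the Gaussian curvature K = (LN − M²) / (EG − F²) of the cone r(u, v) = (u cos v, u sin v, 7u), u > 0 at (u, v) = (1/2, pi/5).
K = 0

Coefficients of the first fundamental form: E = 50, F = 0, G = u^2.
Coefficients of the second fundamental form: L = 0, M = 0, N = 7*sqrt(2)*u^2/(10*Abs(u)).
Assemble K = (LN − M²)/(EG − F²) = 0. At (u, v) = (1/2, pi/5): K = 0.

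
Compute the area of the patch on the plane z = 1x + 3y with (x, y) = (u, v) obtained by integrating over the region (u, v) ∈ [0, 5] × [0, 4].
Area = 20*sqrt(11)

Area = ∫∫ √(EG − F²) du dv with √(EG − F²) = sqrt(11). Integrating over [0, 5] × [0, 4] gives 20*sqrt(11).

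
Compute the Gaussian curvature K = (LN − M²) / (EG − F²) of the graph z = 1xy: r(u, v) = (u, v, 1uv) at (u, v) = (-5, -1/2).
K = -16/11025

Coefficients of the first fundamental form: E = v^2 + 1, F = u*v, G = u^2 + 1.
Coefficients of the second fundamental form: L = 0, M = 1/sqrt(u^2 + v^2 + 1), N = 0.
Assemble K = (LN − M²)/(EG − F²) = 1/((u^2*v^2 - (u^2 + 1)*(v^2 + 1))*(u^2 + v^2 + 1)). At (u, v) = (-5, -1/2): K = -16/11025.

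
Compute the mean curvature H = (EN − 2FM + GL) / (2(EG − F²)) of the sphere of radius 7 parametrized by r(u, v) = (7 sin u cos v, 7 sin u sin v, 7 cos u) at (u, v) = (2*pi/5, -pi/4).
H = -1/7

With E = 49, F = 0, G = 49*sin(u)^2, L = -7*sin(u)/Abs(sin(u)), M = 0, N = -7*sin(u)^3/Abs(sin(u)), assemble
  H = (EN − 2FM + GL) / (2(EG − F²)) = -sin(u)/(7*Abs(sin(u))).
At (u, v) = (2*pi/5, -pi/4): H = -1/7.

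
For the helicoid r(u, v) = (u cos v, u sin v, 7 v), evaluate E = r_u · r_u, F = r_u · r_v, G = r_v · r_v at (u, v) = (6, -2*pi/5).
E = 1;  F = 0;  G = 85

Partials: r_u = (cos(v), sin(v), 0), r_v = (-u*sin(v), u*cos(v), 7). As functions of (u, v):
  E = r_u · r_u = 1,
  F = r_u · r_v = 0,
  G = r_v · r_v = u^2 + 49.
Evaluating at (u, v) = (6, -2*pi/5): E = 1, F = 0, G = 85.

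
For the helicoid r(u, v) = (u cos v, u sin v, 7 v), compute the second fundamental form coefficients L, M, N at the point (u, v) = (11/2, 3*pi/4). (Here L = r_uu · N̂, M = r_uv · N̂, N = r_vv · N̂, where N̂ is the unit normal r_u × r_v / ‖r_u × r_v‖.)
L = 0;  M = -14*sqrt(317)/317;  N = 0

Compute the unit normal N̂(u, v) = (7*sin(v)/sqrt(u^2 + 49), -7*cos(v)/sqrt(u^2 + 49), u/sqrt(u^2 + 49)), and the second partials r_uu, r_uv, r_vv. Take dot products:
  L(u, v) = r_uu · N̂ = 0,
  M(u, v) = r_uv · N̂ = -7/sqrt(u^2 + 49),
  N(u, v) = r_vv · N̂ = 0.
Evaluating at (u, v) = (11/2, 3*pi/4):
  L = 0, M = -14*sqrt(317)/317, N = 0.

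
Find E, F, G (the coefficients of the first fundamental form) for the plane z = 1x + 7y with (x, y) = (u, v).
E = 2;  F = 7;  G = 50

Compute partials: r_u = (1, 0, 1), r_v = (0, 1, 7). Then
  E = r_u · r_u = 2,
  F = r_u · r_v = 7,
  G = r_v · r_v = 50.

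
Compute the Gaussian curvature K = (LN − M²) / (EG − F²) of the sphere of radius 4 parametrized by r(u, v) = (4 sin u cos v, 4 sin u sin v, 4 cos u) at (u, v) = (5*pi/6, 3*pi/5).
K = 1/16

Coefficients of the first fundamental form: E = 16, F = 0, G = 16*sin(u)^2.
Coefficients of the second fundamental form: L = -4*sin(u)/Abs(sin(u)), M = 0, N = -4*sin(u)^3/Abs(sin(u)).
Assemble K = (LN − M²)/(EG − F²) = 1/16. At (u, v) = (5*pi/6, 3*pi/5): K = 1/16.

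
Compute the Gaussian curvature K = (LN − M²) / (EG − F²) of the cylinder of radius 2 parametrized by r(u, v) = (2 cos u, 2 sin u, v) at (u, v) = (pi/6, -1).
K = 0

Coefficients of the first fundamental form: E = 4, F = 0, G = 1.
Coefficients of the second fundamental form: L = -2, M = 0, N = 0.
Assemble K = (LN − M²)/(EG − F²) = 0. At (u, v) = (pi/6, -1): K = 0.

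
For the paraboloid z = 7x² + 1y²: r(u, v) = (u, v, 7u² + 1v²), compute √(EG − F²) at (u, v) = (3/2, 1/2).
√(EG − F²)|_{(3/2, 1/2)} = sqrt(443)

E = 196*u^2 + 1, F = 28*u*v, G = 4*v^2 + 1; EG − F² = 196*u^2 + 4*v^2 + 1; √(EG − F²) = sqrt(196*u^2 + 4*v^2 + 1). At the given point: sqrt(443).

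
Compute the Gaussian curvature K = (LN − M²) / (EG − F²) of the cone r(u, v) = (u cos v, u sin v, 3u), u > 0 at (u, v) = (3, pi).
K = 0

Coefficients of the first fundamental form: E = 10, F = 0, G = u^2.
Coefficients of the second fundamental form: L = 0, M = 0, N = 3*sqrt(10)*u^2/(10*Abs(u)).
Assemble K = (LN − M²)/(EG − F²) = 0. At (u, v) = (3, pi): K = 0.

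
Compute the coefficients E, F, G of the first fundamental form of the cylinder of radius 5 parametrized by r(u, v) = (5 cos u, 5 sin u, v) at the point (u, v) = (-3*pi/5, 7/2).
E = 25;  F = 0;  G = 1

Partials: r_u = (-5*sin(u), 5*cos(u), 0), r_v = (0, 0, 1). As functions of (u, v):
  E = r_u · r_u = 25,
  F = r_u · r_v = 0,
  G = r_v · r_v = 1.
Evaluating at (u, v) = (-3*pi/5, 7/2): E = 25, F = 0, G = 1.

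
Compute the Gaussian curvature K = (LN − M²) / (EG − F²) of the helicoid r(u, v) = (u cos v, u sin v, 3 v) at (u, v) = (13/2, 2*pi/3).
K = -144/42025

Coefficients of the first fundamental form: E = 1, F = 0, G = u^2 + 9.
Coefficients of the second fundamental form: L = 0, M = -3/sqrt(u^2 + 9), N = 0.
Assemble K = (LN − M²)/(EG − F²) = -9/(u^2 + 9)^2. At (u, v) = (13/2, 2*pi/3): K = -144/42025.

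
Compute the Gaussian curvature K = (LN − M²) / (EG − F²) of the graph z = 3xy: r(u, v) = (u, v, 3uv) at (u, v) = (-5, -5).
K = -9/203401

Coefficients of the first fundamental form: E = 9*v^2 + 1, F = 9*u*v, G = 9*u^2 + 1.
Coefficients of the second fundamental form: L = 0, M = 3/sqrt(9*u^2 + 9*v^2 + 1), N = 0.
Assemble K = (LN − M²)/(EG − F²) = -9/(81*u^4 + 162*u^2*v^2 + 18*u^2 + 81*v^4 + 18*v^2 + 1). At (u, v) = (-5, -5): K = -9/203401.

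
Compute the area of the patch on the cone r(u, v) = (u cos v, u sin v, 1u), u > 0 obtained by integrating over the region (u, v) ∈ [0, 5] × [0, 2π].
Area = 25*sqrt(2)*pi

Area = ∫∫ √(EG − F²) du dv with √(EG − F²) = sqrt(2)*Abs(u). Integrating over [0, 5] × [0, 2π] gives 25*sqrt(2)*pi.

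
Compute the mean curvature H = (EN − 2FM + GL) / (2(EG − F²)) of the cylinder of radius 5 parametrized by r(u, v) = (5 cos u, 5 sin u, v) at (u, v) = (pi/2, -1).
H = -1/10

With E = 25, F = 0, G = 1, L = -5, M = 0, N = 0, assemble
  H = (EN − 2FM + GL) / (2(EG − F²)) = -1/10.
At (u, v) = (pi/2, -1): H = -1/10.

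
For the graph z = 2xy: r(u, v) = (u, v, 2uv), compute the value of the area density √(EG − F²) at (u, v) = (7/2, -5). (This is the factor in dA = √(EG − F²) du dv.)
√(EG − F²)|_{(7/2, -5)} = 5*sqrt(6)

E = 4*v^2 + 1, F = 4*u*v, G = 4*u^2 + 1, so EG − F² = 4*u^2 + 4*v^2 + 1. Taking the positive square root: √(EG − F²) = sqrt(4*u^2 + 4*v^2 + 1). At (u, v) = (7/2, -5): 5*sqrt(6).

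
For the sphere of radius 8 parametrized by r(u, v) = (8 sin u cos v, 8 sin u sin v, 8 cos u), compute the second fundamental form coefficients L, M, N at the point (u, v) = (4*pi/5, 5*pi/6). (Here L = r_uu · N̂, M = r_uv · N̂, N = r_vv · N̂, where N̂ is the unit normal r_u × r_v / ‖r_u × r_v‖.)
L = -8;  M = 0;  N = -5 + sqrt(5)

Compute the unit normal N̂(u, v) = (sin(u)^2*cos(v)/Abs(sin(u)), sin(u)^2*sin(v)/Abs(sin(u)), sin(2*u)/(2*Abs(sin(u)))), and the second partials r_uu, r_uv, r_vv. Take dot products:
  L(u, v) = r_uu · N̂ = -8*sin(u)/Abs(sin(u)),
  M(u, v) = r_uv · N̂ = 0,
  N(u, v) = r_vv · N̂ = -8*sin(u)^3/Abs(sin(u)).
Evaluating at (u, v) = (4*pi/5, 5*pi/6):
  L = -8, M = 0, N = -5 + sqrt(5).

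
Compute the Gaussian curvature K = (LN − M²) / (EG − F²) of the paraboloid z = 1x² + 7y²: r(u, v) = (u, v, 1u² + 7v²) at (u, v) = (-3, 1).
K = 28/54289

Coefficients of the first fundamental form: E = 4*u^2 + 1, F = 28*u*v, G = 196*v^2 + 1.
Coefficients of the second fundamental form: L = 2/sqrt(4*u^2 + 196*v^2 + 1), M = 0, N = 14/sqrt(4*u^2 + 196*v^2 + 1).
Assemble K = (LN − M²)/(EG − F²) = 28/(16*u^4 + 1568*u^2*v^2 + 8*u^2 + 38416*v^4 + 392*v^2 + 1). At (u, v) = (-3, 1): K = 28/54289.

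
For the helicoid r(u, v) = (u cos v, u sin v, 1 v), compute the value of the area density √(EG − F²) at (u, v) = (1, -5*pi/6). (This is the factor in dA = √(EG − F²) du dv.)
√(EG − F²)|_{(1, -5*pi/6)} = sqrt(2)

E = 1, F = 0, G = u^2 + 1, so EG − F² = u^2 + 1. Taking the positive square root: √(EG − F²) = sqrt(u^2 + 1). At (u, v) = (1, -5*pi/6): sqrt(2).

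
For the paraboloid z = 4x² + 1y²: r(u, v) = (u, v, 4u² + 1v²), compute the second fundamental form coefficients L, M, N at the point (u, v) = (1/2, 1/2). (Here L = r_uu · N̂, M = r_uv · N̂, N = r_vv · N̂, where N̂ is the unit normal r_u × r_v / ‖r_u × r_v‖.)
L = 4*sqrt(2)/3;  M = 0;  N = sqrt(2)/3

Compute the unit normal N̂(u, v) = (-8*u/sqrt(64*u^2 + 4*v^2 + 1), -2*v/sqrt(64*u^2 + 4*v^2 + 1), 1/sqrt(64*u^2 + 4*v^2 + 1)), and the second partials r_uu, r_uv, r_vv. Take dot products:
  L(u, v) = r_uu · N̂ = 8/sqrt(64*u^2 + 4*v^2 + 1),
  M(u, v) = r_uv · N̂ = 0,
  N(u, v) = r_vv · N̂ = 2/sqrt(64*u^2 + 4*v^2 + 1).
Evaluating at (u, v) = (1/2, 1/2):
  L = 4*sqrt(2)/3, M = 0, N = sqrt(2)/3.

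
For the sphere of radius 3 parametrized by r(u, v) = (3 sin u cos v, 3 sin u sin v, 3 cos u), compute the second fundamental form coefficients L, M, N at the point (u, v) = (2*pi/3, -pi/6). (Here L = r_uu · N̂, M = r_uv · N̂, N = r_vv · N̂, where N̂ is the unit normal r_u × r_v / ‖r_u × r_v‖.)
L = -3;  M = 0;  N = -9/4

Compute the unit normal N̂(u, v) = (sin(u)^2*cos(v)/Abs(sin(u)), sin(u)^2*sin(v)/Abs(sin(u)), sin(2*u)/(2*Abs(sin(u)))), and the second partials r_uu, r_uv, r_vv. Take dot products:
  L(u, v) = r_uu · N̂ = -3*sin(u)/Abs(sin(u)),
  M(u, v) = r_uv · N̂ = 0,
  N(u, v) = r_vv · N̂ = -3*sin(u)^3/Abs(sin(u)).
Evaluating at (u, v) = (2*pi/3, -pi/6):
  L = -3, M = 0, N = -9/4.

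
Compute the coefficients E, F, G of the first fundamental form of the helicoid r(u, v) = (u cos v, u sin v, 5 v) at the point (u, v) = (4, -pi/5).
E = 1;  F = 0;  G = 41

Partials: r_u = (cos(v), sin(v), 0), r_v = (-u*sin(v), u*cos(v), 5). As functions of (u, v):
  E = r_u · r_u = 1,
  F = r_u · r_v = 0,
  G = r_v · r_v = u^2 + 25.
Evaluating at (u, v) = (4, -pi/5): E = 1, F = 0, G = 41.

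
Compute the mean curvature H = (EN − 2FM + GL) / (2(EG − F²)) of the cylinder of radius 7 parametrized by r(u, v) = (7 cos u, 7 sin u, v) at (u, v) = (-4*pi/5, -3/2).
H = -1/14

With E = 49, F = 0, G = 1, L = -7, M = 0, N = 0, assemble
  H = (EN − 2FM + GL) / (2(EG − F²)) = -1/14.
At (u, v) = (-4*pi/5, -3/2): H = -1/14.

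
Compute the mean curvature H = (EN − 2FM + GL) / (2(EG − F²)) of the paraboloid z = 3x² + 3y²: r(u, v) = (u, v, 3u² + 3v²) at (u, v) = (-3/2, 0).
H = 249*sqrt(82)/6724

With E = 36*u^2 + 1, F = 36*u*v, G = 36*v^2 + 1, L = 6/sqrt(36*u^2 + 36*v^2 + 1), M = 0, N = 6/sqrt(36*u^2 + 36*v^2 + 1), assemble
  H = (EN − 2FM + GL) / (2(EG − F²)) = 6*(18*u^2 + 18*v^2 + 1)/(36*u^2 + 36*v^2 + 1)^(3/2).
At (u, v) = (-3/2, 0): H = 249*sqrt(82)/6724.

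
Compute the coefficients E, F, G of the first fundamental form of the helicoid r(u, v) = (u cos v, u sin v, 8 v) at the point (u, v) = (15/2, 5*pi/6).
E = 1;  F = 0;  G = 481/4

Partials: r_u = (cos(v), sin(v), 0), r_v = (-u*sin(v), u*cos(v), 8). As functions of (u, v):
  E = r_u · r_u = 1,
  F = r_u · r_v = 0,
  G = r_v · r_v = u^2 + 64.
Evaluating at (u, v) = (15/2, 5*pi/6): E = 1, F = 0, G = 481/4.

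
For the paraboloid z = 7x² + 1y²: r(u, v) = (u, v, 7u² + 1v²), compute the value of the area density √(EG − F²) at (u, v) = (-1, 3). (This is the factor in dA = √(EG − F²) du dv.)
√(EG − F²)|_{(-1, 3)} = sqrt(233)

E = 196*u^2 + 1, F = 28*u*v, G = 4*v^2 + 1, so EG − F² = 196*u^2 + 4*v^2 + 1. Taking the positive square root: √(EG − F²) = sqrt(196*u^2 + 4*v^2 + 1). At (u, v) = (-1, 3): sqrt(233).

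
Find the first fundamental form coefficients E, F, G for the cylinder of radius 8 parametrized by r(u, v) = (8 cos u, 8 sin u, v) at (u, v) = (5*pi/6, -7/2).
E = 64;  F = 0;  G = 1

Partials: r_u = (-8*sin(u), 8*cos(u), 0), r_v = (0, 0, 1). As functions of (u, v):
  E = r_u · r_u = 64,
  F = r_u · r_v = 0,
  G = r_v · r_v = 1.
Evaluating at (u, v) = (5*pi/6, -7/2): E = 64, F = 0, G = 1.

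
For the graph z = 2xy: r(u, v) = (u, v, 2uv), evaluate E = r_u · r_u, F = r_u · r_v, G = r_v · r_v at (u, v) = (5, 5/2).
E = 26;  F = 50;  G = 101

Partials: r_u = (1, 0, 2*v), r_v = (0, 1, 2*u). As functions of (u, v):
  E = r_u · r_u = 4*v^2 + 1,
  F = r_u · r_v = 4*u*v,
  G = r_v · r_v = 4*u^2 + 1.
Evaluating at (u, v) = (5, 5/2): E = 26, F = 50, G = 101.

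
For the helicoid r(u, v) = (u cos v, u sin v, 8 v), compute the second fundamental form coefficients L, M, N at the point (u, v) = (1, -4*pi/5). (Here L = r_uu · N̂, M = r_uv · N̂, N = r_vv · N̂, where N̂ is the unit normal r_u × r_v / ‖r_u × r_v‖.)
L = 0;  M = -8*sqrt(65)/65;  N = 0

Compute the unit normal N̂(u, v) = (8*sin(v)/sqrt(u^2 + 64), -8*cos(v)/sqrt(u^2 + 64), u/sqrt(u^2 + 64)), and the second partials r_uu, r_uv, r_vv. Take dot products:
  L(u, v) = r_uu · N̂ = 0,
  M(u, v) = r_uv · N̂ = -8/sqrt(u^2 + 64),
  N(u, v) = r_vv · N̂ = 0.
Evaluating at (u, v) = (1, -4*pi/5):
  L = 0, M = -8*sqrt(65)/65, N = 0.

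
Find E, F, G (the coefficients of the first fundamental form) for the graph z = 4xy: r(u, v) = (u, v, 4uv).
E = 16*v^2 + 1;  F = 16*u*v;  G = 16*u^2 + 1

Compute partials: r_u = (1, 0, 4*v), r_v = (0, 1, 4*u). Then
  E = r_u · r_u = 16*v^2 + 1,
  F = r_u · r_v = 16*u*v,
  G = r_v · r_v = 16*u^2 + 1.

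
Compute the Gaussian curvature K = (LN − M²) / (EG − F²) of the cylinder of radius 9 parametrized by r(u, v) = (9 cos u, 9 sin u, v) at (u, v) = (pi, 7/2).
K = 0

Coefficients of the first fundamental form: E = 81, F = 0, G = 1.
Coefficients of the second fundamental form: L = -9, M = 0, N = 0.
Assemble K = (LN − M²)/(EG − F²) = 0. At (u, v) = (pi, 7/2): K = 0.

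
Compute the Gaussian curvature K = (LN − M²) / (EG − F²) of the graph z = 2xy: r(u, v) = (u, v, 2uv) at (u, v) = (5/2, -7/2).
K = -4/5625

Coefficients of the first fundamental form: E = 4*v^2 + 1, F = 4*u*v, G = 4*u^2 + 1.
Coefficients of the second fundamental form: L = 0, M = 2/sqrt(4*u^2 + 4*v^2 + 1), N = 0.
Assemble K = (LN − M²)/(EG − F²) = -4/(16*u^4 + 32*u^2*v^2 + 8*u^2 + 16*v^4 + 8*v^2 + 1). At (u, v) = (5/2, -7/2): K = -4/5625.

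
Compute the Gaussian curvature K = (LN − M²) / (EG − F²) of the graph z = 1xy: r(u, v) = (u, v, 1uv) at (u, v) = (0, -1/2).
K = -16/25

Coefficients of the first fundamental form: E = v^2 + 1, F = u*v, G = u^2 + 1.
Coefficients of the second fundamental form: L = 0, M = 1/sqrt(u^2 + v^2 + 1), N = 0.
Assemble K = (LN − M²)/(EG − F²) = 1/((u^2*v^2 - (u^2 + 1)*(v^2 + 1))*(u^2 + v^2 + 1)). At (u, v) = (0, -1/2): K = -16/25.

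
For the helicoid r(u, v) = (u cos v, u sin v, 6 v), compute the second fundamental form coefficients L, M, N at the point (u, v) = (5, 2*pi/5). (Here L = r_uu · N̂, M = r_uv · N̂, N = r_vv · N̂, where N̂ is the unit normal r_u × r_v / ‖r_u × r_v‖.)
L = 0;  M = -6*sqrt(61)/61;  N = 0

Compute the unit normal N̂(u, v) = (6*sin(v)/sqrt(u^2 + 36), -6*cos(v)/sqrt(u^2 + 36), u/sqrt(u^2 + 36)), and the second partials r_uu, r_uv, r_vv. Take dot products:
  L(u, v) = r_uu · N̂ = 0,
  M(u, v) = r_uv · N̂ = -6/sqrt(u^2 + 36),
  N(u, v) = r_vv · N̂ = 0.
Evaluating at (u, v) = (5, 2*pi/5):
  L = 0, M = -6*sqrt(61)/61, N = 0.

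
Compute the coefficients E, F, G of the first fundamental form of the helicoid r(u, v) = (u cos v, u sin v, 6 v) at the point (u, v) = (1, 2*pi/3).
E = 1;  F = 0;  G = 37

Partials: r_u = (cos(v), sin(v), 0), r_v = (-u*sin(v), u*cos(v), 6). As functions of (u, v):
  E = r_u · r_u = 1,
  F = r_u · r_v = 0,
  G = r_v · r_v = u^2 + 36.
Evaluating at (u, v) = (1, 2*pi/3): E = 1, F = 0, G = 37.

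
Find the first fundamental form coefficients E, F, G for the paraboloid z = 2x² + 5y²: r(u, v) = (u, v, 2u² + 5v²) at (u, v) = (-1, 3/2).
E = 17;  F = -60;  G = 226

Partials: r_u = (1, 0, 4*u), r_v = (0, 1, 10*v). As functions of (u, v):
  E = r_u · r_u = 16*u^2 + 1,
  F = r_u · r_v = 40*u*v,
  G = r_v · r_v = 100*v^2 + 1.
Evaluating at (u, v) = (-1, 3/2): E = 17, F = -60, G = 226.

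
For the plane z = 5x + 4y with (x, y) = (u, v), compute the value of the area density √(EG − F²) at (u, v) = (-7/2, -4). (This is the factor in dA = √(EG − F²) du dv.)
√(EG − F²)|_{(-7/2, -4)} = sqrt(42)

E = 26, F = 20, G = 17, so EG − F² = 42. Taking the positive square root: √(EG − F²) = sqrt(42). At (u, v) = (-7/2, -4): sqrt(42).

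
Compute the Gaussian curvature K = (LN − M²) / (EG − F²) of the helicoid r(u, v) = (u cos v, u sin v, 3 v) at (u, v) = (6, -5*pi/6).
K = -1/225

Coefficients of the first fundamental form: E = 1, F = 0, G = u^2 + 9.
Coefficients of the second fundamental form: L = 0, M = -3/sqrt(u^2 + 9), N = 0.
Assemble K = (LN − M²)/(EG − F²) = -9/(u^2 + 9)^2. At (u, v) = (6, -5*pi/6): K = -1/225.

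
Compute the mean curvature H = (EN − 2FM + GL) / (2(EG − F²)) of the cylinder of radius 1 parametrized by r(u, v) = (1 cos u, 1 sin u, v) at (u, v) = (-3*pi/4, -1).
H = -1/2

With E = 1, F = 0, G = 1, L = -1, M = 0, N = 0, assemble
  H = (EN − 2FM + GL) / (2(EG − F²)) = -1/2.
At (u, v) = (-3*pi/4, -1): H = -1/2.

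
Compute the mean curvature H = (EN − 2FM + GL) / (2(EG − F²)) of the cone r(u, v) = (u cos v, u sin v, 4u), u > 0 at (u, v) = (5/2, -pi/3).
H = 4*sqrt(17)/85

With E = 17, F = 0, G = u^2, L = 0, M = 0, N = 4*sqrt(17)*u^2/(17*Abs(u)), assemble
  H = (EN − 2FM + GL) / (2(EG − F²)) = 2*sqrt(17)/(17*Abs(u)).
At (u, v) = (5/2, -pi/3): H = 4*sqrt(17)/85.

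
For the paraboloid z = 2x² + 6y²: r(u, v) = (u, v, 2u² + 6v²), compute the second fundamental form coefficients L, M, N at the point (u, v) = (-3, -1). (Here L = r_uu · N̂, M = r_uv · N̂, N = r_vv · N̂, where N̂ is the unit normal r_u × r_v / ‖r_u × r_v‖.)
L = 4/17;  M = 0;  N = 12/17

Compute the unit normal N̂(u, v) = (-4*u/sqrt(16*u^2 + 144*v^2 + 1), -12*v/sqrt(16*u^2 + 144*v^2 + 1), 1/sqrt(16*u^2 + 144*v^2 + 1)), and the second partials r_uu, r_uv, r_vv. Take dot products:
  L(u, v) = r_uu · N̂ = 4/sqrt(16*u^2 + 144*v^2 + 1),
  M(u, v) = r_uv · N̂ = 0,
  N(u, v) = r_vv · N̂ = 12/sqrt(16*u^2 + 144*v^2 + 1).
Evaluating at (u, v) = (-3, -1):
  L = 4/17, M = 0, N = 12/17.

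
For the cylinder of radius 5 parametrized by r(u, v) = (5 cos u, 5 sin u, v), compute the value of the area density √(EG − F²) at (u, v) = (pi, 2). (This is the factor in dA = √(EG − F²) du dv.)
√(EG − F²)|_{(pi, 2)} = 5

E = 25, F = 0, G = 1, so EG − F² = 25. Taking the positive square root: √(EG − F²) = 5. At (u, v) = (pi, 2): 5.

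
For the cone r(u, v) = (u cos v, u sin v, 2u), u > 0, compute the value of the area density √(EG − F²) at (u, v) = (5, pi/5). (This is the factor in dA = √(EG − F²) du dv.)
√(EG − F²)|_{(5, pi/5)} = 5*sqrt(5)

E = 5, F = 0, G = u^2, so EG − F² = 5*u^2. Taking the positive square root: √(EG − F²) = sqrt(5)*Abs(u). At (u, v) = (5, pi/5): 5*sqrt(5).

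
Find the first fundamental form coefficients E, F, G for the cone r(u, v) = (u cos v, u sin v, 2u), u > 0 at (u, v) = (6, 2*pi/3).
E = 5;  F = 0;  G = 36

Partials: r_u = (cos(v), sin(v), 2), r_v = (-u*sin(v), u*cos(v), 0). As functions of (u, v):
  E = r_u · r_u = 5,
  F = r_u · r_v = 0,
  G = r_v · r_v = u^2.
Evaluating at (u, v) = (6, 2*pi/3): E = 5, F = 0, G = 36.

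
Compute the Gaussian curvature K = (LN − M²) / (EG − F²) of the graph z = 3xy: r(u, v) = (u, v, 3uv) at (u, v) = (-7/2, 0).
K = -144/198025

Coefficients of the first fundamental form: E = 9*v^2 + 1, F = 9*u*v, G = 9*u^2 + 1.
Coefficients of the second fundamental form: L = 0, M = 3/sqrt(9*u^2 + 9*v^2 + 1), N = 0.
Assemble K = (LN − M²)/(EG − F²) = -9/(81*u^4 + 162*u^2*v^2 + 18*u^2 + 81*v^4 + 18*v^2 + 1). At (u, v) = (-7/2, 0): K = -144/198025.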